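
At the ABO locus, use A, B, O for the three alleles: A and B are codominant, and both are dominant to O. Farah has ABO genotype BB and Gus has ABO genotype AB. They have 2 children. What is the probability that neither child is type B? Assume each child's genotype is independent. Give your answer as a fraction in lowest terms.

1/4

ABO cross BB × AB → 1/2 B, 1/2 AB.
So P(type B) = 1/2 per child.
P(not type B) = 1/2 for one child; (1/2)^2 = 1/4.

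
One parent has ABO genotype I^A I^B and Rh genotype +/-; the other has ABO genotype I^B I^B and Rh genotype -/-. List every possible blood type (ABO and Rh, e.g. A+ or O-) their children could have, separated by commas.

B+, B-, AB+, AB-

Gametes from I^A I^B × I^B I^B give offspring ABO genotypes I^A I^B, I^B I^B, i.e. phenotypes B, AB.
Rh cross +/- × -/- → phenotypes Rh+, Rh-.
Combining independently: B+, B-, AB+, AB-.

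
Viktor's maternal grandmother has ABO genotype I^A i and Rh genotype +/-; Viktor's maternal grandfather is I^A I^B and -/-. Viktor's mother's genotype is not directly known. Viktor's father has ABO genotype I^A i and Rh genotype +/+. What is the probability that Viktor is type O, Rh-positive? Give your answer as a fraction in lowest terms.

1/8

Viktor's mother's ABO genotype from I^A i × I^A I^B: 1/4 I^A I^A, 1/4 I^A I^B, 1/4 I^A i, 1/4 I^B i.
Crossing each possibility with the father I^A i and summing P(type O): 1/4·0 + 1/4·0 + 1/4·1/4 + 1/4·1/4 = 1/8.
Similarly for Rh via the mother's Rh distribution: P(Rh+) = 1.
Independent loci: 1/8 × 1 = 1/8.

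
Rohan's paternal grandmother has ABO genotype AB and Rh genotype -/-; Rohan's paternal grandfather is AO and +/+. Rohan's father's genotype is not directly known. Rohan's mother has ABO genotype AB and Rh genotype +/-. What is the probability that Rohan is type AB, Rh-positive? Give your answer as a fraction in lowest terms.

Rohan's father's ABO genotype from AB × AO: 1/4 AA, 1/4 AB, 1/4 AO, 1/4 BO.
Crossing each possibility with the mother AB and summing P(type AB): 1/4·1/2 + 1/4·1/2 + 1/4·1/4 + 1/4·1/4 = 3/8.
Similarly for Rh via the father's Rh distribution: P(Rh+) = 3/4.
Independent loci: 3/8 × 3/4 = 9/32.

9/32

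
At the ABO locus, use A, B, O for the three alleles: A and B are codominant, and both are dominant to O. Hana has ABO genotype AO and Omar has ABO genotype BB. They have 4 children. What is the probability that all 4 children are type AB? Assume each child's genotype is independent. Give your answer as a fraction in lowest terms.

ABO cross AO × BB → 1/2 B, 1/2 AB.
So P(type AB) = 1/2 per child.
All 4 independent: (1/2)^4 = 1/16.

1/16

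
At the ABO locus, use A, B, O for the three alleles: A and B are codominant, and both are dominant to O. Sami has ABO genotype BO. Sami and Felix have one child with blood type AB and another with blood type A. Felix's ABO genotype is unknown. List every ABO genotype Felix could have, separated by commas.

AA, AB, AO

For each candidate genotype of Felix, check whether crossing it with BO can produce every observed child phenotype.
  AA → possible child types {A, AB} ✓
  AB → possible child types {A, B, AB} ✓
  AO → possible child types {O, A, B, AB} ✓
  BB → possible child types {B} ✗
  BO → possible child types {O, B} ✗
  OO → possible child types {O, B} ✗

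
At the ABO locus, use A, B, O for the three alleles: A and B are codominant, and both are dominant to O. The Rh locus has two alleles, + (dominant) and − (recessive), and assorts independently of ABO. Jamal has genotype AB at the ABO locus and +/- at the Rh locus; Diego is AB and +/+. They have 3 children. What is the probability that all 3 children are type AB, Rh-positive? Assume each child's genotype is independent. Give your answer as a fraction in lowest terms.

1/8

ABO cross AB × AB → 1/4 A, 1/4 B, 1/2 AB.
Rh cross +/- × +/+ → 1 Rh+; so P(type AB, Rh-positive) = 1/2 × 1 = 1/2 per child.
All 3 independent: (1/2)^3 = 1/8.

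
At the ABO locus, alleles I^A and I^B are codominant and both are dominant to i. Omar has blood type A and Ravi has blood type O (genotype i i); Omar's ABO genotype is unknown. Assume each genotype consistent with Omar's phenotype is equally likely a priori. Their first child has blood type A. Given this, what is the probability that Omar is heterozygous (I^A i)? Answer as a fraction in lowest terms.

Possible genotypes: Omar ∈ {I^A I^A, I^A i}; Ravi ∈ {i i}.
Weight each parental genotype pair by prior × P(type-A child):
  I^A I^A × i i: posterior weight 2/3.
  I^A i × i i: posterior weight 1/3.
Sum the posterior weight over pairs where Omar is I^A i: 1/3.

1/3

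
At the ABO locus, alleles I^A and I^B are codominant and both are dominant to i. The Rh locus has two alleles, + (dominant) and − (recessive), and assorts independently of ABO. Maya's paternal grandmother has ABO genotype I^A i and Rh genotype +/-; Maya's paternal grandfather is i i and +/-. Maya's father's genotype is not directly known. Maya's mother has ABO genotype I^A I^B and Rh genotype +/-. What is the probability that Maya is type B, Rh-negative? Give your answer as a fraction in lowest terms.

3/32

Maya's father's ABO genotype from I^A i × i i: 1/2 I^A i, 1/2 i i.
Crossing each possibility with the mother I^A I^B and summing P(type B): 1/2·1/4 + 1/2·1/2 = 3/8.
Similarly for Rh via the father's Rh distribution: P(Rh-) = 1/4.
Independent loci: 3/8 × 1/4 = 3/32.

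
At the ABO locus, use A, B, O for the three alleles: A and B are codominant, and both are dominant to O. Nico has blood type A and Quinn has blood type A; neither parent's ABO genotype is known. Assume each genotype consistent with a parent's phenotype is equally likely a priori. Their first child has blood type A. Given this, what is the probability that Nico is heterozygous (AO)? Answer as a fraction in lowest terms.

7/15

Possible genotypes: Nico ∈ {AA, AO}; Quinn ∈ {AA, AO}.
Weight each parental genotype pair by prior × P(type-A child):
  AA × AA: posterior weight 4/15.
  AA × AO: posterior weight 4/15.
  AO × AA: posterior weight 4/15.
  AO × AO: posterior weight 1/5.
Sum the posterior weight over pairs where Nico is AO: 7/15.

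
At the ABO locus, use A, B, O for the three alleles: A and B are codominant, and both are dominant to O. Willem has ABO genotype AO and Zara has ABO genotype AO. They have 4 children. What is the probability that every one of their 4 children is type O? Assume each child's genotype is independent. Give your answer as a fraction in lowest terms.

ABO cross AO × AO → 1/4 O, 3/4 A.
So P(type O) = 1/4 per child.
All 4 independent: (1/4)^4 = 1/256.

1/256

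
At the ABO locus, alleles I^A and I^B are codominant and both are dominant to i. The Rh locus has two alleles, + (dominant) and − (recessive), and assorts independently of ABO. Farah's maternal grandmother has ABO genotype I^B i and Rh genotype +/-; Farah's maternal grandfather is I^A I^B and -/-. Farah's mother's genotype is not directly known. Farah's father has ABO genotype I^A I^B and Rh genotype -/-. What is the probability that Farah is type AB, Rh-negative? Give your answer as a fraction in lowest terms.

9/32

Farah's mother's ABO genotype from I^B i × I^A I^B: 1/4 I^A I^B, 1/4 I^A i, 1/4 I^B I^B, 1/4 I^B i.
Crossing each possibility with the father I^A I^B and summing P(type AB): 1/4·1/2 + 1/4·1/4 + 1/4·1/2 + 1/4·1/4 = 3/8.
Similarly for Rh via the mother's Rh distribution: P(Rh-) = 3/4.
Independent loci: 3/8 × 3/4 = 9/32.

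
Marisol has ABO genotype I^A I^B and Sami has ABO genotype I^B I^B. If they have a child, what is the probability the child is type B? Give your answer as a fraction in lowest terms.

1/2

ABO cross I^A I^B × I^B I^B → offspring phenotypes: 1/2 B, 1/2 AB.
So P(type B) = 1/2.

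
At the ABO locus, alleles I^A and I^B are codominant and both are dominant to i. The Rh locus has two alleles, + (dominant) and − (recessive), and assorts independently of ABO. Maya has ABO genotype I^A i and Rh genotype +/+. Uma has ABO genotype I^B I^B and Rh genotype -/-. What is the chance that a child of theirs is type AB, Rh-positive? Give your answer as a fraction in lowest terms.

1/2

ABO cross I^A i × I^B I^B → offspring phenotypes: 1/2 B, 1/2 AB.
Rh cross +/+ × -/- → 1 Rh+.
Independent loci: P(type AB, Rh-positive) = 1/2 × 1 = 1/2.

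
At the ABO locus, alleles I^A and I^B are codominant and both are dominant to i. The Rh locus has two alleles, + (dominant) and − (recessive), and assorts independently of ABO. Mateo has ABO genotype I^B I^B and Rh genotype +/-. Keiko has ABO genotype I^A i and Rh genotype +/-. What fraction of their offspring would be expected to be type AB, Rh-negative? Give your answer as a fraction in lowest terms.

1/8

ABO cross I^B I^B × I^A i → offspring phenotypes: 1/2 B, 1/2 AB.
Rh cross +/- × +/- → 3/4 Rh+, 1/4 Rh-.
Independent loci: P(type AB, Rh-negative) = 1/2 × 1/4 = 1/8.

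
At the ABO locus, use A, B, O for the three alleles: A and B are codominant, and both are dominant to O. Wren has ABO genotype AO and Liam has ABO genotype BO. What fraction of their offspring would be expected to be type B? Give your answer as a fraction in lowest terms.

1/4

ABO cross AO × BO → offspring phenotypes: 1/4 O, 1/4 A, 1/4 B, 1/4 AB.
So P(type B) = 1/4.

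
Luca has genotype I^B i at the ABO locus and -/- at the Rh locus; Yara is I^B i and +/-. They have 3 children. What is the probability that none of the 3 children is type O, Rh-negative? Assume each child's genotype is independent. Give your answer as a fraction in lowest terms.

343/512

ABO cross I^B i × I^B i → 1/4 O, 3/4 B.
Rh cross -/- × +/- → 1/2 Rh+, 1/2 Rh-; so P(type O, Rh-negative) = 1/4 × 1/2 = 1/8 per child.
P(not type O, Rh-negative) = 7/8 for one child; (7/8)^3 = 343/512.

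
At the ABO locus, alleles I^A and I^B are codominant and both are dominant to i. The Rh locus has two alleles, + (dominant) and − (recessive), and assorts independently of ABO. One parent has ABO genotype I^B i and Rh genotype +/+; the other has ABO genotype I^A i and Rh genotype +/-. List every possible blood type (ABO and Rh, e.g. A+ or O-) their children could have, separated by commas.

Gametes from I^B i × I^A i give offspring ABO genotypes I^A I^B, I^A i, I^B i, i i, i.e. phenotypes O, A, B, AB.
Rh cross +/+ × +/- → phenotypes Rh+.
Combining independently: O+, A+, B+, AB+.

O+, A+, B+, AB+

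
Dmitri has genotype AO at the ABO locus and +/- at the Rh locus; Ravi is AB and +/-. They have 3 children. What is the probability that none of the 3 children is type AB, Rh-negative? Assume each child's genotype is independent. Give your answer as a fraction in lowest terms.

ABO cross AO × AB → 1/2 A, 1/4 B, 1/4 AB.
Rh cross +/- × +/- → 3/4 Rh+, 1/4 Rh-; so P(type AB, Rh-negative) = 1/4 × 1/4 = 1/16 per child.
P(not type AB, Rh-negative) = 15/16 for one child; (15/16)^3 = 3375/4096.

3375/4096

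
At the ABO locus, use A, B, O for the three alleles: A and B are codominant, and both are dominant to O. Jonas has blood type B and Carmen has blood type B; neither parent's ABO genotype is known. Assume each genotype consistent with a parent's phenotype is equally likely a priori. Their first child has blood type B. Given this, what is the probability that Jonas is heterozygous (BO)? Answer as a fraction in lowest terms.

7/15

Possible genotypes: Jonas ∈ {BB, BO}; Carmen ∈ {BB, BO}.
Weight each parental genotype pair by prior × P(type-B child):
  BB × BB: posterior weight 4/15.
  BB × BO: posterior weight 4/15.
  BO × BB: posterior weight 4/15.
  BO × BO: posterior weight 1/5.
Sum the posterior weight over pairs where Jonas is BO: 7/15.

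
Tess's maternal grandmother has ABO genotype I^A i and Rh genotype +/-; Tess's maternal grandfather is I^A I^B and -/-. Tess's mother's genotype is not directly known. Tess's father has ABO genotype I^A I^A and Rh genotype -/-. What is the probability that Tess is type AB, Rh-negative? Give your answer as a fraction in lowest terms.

Tess's mother's ABO genotype from I^A i × I^A I^B: 1/4 I^A I^A, 1/4 I^A I^B, 1/4 I^A i, 1/4 I^B i.
Crossing each possibility with the father I^A I^A and summing P(type AB): 1/4·0 + 1/4·1/2 + 1/4·0 + 1/4·1/2 = 1/4.
Similarly for Rh via the mother's Rh distribution: P(Rh-) = 3/4.
Independent loci: 1/4 × 3/4 = 3/16.

3/16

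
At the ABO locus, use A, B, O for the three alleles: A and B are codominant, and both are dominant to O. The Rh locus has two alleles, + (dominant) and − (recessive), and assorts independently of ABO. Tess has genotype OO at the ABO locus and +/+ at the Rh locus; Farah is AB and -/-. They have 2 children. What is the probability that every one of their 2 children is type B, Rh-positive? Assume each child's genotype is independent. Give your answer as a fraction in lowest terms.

ABO cross OO × AB → 1/2 A, 1/2 B.
Rh cross +/+ × -/- → 1 Rh+; so P(type B, Rh-positive) = 1/2 × 1 = 1/2 per child.
All 2 independent: (1/2)^2 = 1/4.

1/4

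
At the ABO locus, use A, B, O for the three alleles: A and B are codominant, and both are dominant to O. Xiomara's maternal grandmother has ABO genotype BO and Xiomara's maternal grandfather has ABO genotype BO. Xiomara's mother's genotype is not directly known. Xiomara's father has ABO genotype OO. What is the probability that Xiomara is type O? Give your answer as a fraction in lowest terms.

1/2

Xiomara's mother's ABO genotype from BO × BO: 1/4 BB, 1/2 BO, 1/4 OO.
Crossing each possibility with the father OO and summing P(type O): 1/4·0 + 1/2·1/2 + 1/4·1 = 1/2.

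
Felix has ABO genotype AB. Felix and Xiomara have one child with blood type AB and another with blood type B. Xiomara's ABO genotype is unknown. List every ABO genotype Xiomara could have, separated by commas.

For each candidate genotype of Xiomara, check whether crossing it with AB can produce every observed child phenotype.
  AA → possible child types {A, AB} ✗
  AB → possible child types {A, B, AB} ✓
  AO → possible child types {A, B, AB} ✓
  BB → possible child types {B, AB} ✓
  BO → possible child types {A, B, AB} ✓
  OO → possible child types {A, B} ✗

AB, AO, BB, BO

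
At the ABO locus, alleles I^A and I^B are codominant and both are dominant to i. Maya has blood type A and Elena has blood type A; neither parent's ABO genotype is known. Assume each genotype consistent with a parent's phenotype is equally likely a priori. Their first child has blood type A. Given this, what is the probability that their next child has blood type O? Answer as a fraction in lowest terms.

1/20

Possible genotypes: Maya ∈ {I^A I^A, I^A i}; Elena ∈ {I^A I^A, I^A i}.
Weight each parental genotype pair by prior × P(type-A child):
  I^A I^A × I^A I^A: posterior weight 4/15; P(next child type O) = 0.
  I^A I^A × I^A i: posterior weight 4/15; P(next child type O) = 0.
  I^A i × I^A I^A: posterior weight 4/15; P(next child type O) = 0.
  I^A i × I^A i: posterior weight 1/5; P(next child type O) = 1/4.
Weighted sum = 1/20.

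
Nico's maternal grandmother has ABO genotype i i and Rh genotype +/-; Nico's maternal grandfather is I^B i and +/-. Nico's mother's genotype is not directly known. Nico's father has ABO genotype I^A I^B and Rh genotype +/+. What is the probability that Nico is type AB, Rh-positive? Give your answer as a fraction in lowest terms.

1/8

Nico's mother's ABO genotype from i i × I^B i: 1/2 I^B i, 1/2 i i.
Crossing each possibility with the father I^A I^B and summing P(type AB): 1/2·1/4 + 1/2·0 = 1/8.
Similarly for Rh via the mother's Rh distribution: P(Rh+) = 1.
Independent loci: 1/8 × 1 = 1/8.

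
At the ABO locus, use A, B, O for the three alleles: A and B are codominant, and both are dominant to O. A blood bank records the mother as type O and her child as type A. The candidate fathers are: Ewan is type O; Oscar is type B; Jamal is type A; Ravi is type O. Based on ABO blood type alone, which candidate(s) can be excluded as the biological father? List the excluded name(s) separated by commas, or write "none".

A candidate is excluded only if no genotype consistent with his phenotype could produce a type A child with a type O mother.
Ewan (type O): no genotype consistent with that phenotype can produce a type-A child with a type-O mother.
Oscar (type B): no genotype consistent with that phenotype can produce a type-A child with a type-O mother.
Ravi (type O): no genotype consistent with that phenotype can produce a type-A child with a type-O mother.

Ewan, Oscar, Ravi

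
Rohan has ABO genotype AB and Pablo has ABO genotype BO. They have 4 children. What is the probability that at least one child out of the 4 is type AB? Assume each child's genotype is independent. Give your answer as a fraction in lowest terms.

175/256

ABO cross AB × BO → 1/4 A, 1/2 B, 1/4 AB.
So P(type AB) = 1/4 per child.
P(none) = (3/4)^4 = 81/256; P(at least one) = 1 − 81/256 = 175/256.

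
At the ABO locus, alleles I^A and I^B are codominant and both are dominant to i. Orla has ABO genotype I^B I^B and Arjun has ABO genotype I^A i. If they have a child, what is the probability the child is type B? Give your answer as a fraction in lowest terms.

1/2

ABO cross I^B I^B × I^A i → offspring phenotypes: 1/2 B, 1/2 AB.
So P(type B) = 1/2.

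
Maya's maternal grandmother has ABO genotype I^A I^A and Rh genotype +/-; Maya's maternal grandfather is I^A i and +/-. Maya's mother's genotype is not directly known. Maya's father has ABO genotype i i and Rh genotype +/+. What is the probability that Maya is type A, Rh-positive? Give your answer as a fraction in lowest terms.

3/4

Maya's mother's ABO genotype from I^A I^A × I^A i: 1/2 I^A I^A, 1/2 I^A i.
Crossing each possibility with the father i i and summing P(type A): 1/2·1 + 1/2·1/2 = 3/4.
Similarly for Rh via the mother's Rh distribution: P(Rh+) = 1.
Independent loci: 3/4 × 1 = 3/4.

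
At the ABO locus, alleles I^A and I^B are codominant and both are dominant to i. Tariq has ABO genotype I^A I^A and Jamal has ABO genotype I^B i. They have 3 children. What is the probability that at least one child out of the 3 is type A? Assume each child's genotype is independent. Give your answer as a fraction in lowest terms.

7/8

ABO cross I^A I^A × I^B i → 1/2 A, 1/2 AB.
So P(type A) = 1/2 per child.
P(none) = (1/2)^3 = 1/8; P(at least one) = 1 − 1/8 = 7/8.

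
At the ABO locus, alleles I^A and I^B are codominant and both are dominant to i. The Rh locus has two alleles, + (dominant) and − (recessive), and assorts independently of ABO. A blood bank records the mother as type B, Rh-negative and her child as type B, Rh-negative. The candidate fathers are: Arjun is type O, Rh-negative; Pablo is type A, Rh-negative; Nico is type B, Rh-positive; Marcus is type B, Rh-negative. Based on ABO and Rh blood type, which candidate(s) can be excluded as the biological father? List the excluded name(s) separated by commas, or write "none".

none

A candidate is excluded only if no genotype consistent with his phenotype could produce a type B, Rh-negative child with a type B, Rh-negative mother.
Every candidate has at least one consistent genotype combination, so none can be excluded.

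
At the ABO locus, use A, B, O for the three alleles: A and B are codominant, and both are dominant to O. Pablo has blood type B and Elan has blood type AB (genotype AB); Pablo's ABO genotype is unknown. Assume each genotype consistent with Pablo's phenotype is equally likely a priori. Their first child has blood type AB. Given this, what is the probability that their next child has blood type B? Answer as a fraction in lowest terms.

1/2

Possible genotypes: Pablo ∈ {BB, BO}; Elan ∈ {AB}.
Weight each parental genotype pair by prior × P(type-AB child):
  BB × AB: posterior weight 2/3; P(next child type B) = 1/2.
  BO × AB: posterior weight 1/3; P(next child type B) = 1/2.
Weighted sum = 1/2.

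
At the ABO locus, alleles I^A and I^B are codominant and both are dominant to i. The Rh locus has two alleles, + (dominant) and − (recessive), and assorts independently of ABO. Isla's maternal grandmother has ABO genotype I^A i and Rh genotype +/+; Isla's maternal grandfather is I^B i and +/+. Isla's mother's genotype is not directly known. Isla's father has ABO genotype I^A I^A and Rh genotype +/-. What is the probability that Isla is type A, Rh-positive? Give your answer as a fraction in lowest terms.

Isla's mother's ABO genotype from I^A i × I^B i: 1/4 I^A I^B, 1/4 I^A i, 1/4 I^B i, 1/4 i i.
Crossing each possibility with the father I^A I^A and summing P(type A): 1/4·1/2 + 1/4·1 + 1/4·1/2 + 1/4·1 = 3/4.
Similarly for Rh via the mother's Rh distribution: P(Rh+) = 1.
Independent loci: 3/4 × 1 = 3/4.

3/4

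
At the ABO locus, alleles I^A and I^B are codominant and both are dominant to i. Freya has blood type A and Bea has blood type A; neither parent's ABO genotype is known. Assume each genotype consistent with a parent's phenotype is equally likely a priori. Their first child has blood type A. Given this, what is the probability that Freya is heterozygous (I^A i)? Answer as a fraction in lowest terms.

Possible genotypes: Freya ∈ {I^A I^A, I^A i}; Bea ∈ {I^A I^A, I^A i}.
Weight each parental genotype pair by prior × P(type-A child):
  I^A I^A × I^A I^A: posterior weight 4/15.
  I^A I^A × I^A i: posterior weight 4/15.
  I^A i × I^A I^A: posterior weight 4/15.
  I^A i × I^A i: posterior weight 1/5.
Sum the posterior weight over pairs where Freya is I^A i: 7/15.

7/15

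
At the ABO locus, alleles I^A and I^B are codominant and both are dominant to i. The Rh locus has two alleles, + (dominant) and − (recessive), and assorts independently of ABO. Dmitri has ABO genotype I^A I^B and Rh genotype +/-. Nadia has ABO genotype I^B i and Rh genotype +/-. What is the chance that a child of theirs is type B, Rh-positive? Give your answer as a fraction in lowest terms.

3/8

ABO cross I^A I^B × I^B i → offspring phenotypes: 1/4 A, 1/2 B, 1/4 AB.
Rh cross +/- × +/- → 3/4 Rh+, 1/4 Rh-.
Independent loci: P(type B, Rh-positive) = 1/2 × 3/4 = 3/8.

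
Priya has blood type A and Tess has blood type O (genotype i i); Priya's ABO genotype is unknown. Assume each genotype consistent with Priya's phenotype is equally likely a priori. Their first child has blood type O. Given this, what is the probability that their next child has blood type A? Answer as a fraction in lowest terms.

Possible genotypes: Priya ∈ {I^A I^A, I^A i}; Tess ∈ {i i}.
Weight each parental genotype pair by prior × P(type-O child):
  I^A i × i i: posterior weight 1; P(next child type A) = 1/2.
Weighted sum = 1/2.

1/2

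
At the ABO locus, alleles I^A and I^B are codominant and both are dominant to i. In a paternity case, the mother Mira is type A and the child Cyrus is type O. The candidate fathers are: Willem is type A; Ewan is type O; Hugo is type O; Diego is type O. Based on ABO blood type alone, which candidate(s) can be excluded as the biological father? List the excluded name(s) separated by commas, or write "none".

none

A candidate is excluded only if no genotype consistent with his phenotype could produce a type O child with a type A mother.
Every candidate has at least one consistent genotype combination, so none can be excluded.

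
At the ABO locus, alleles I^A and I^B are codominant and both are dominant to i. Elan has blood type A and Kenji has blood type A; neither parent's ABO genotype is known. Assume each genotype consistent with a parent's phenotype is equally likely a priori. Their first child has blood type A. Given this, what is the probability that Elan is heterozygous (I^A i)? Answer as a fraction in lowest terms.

Possible genotypes: Elan ∈ {I^A I^A, I^A i}; Kenji ∈ {I^A I^A, I^A i}.
Weight each parental genotype pair by prior × P(type-A child):
  I^A I^A × I^A I^A: posterior weight 4/15.
  I^A I^A × I^A i: posterior weight 4/15.
  I^A i × I^A I^A: posterior weight 4/15.
  I^A i × I^A i: posterior weight 1/5.
Sum the posterior weight over pairs where Elan is I^A i: 7/15.

7/15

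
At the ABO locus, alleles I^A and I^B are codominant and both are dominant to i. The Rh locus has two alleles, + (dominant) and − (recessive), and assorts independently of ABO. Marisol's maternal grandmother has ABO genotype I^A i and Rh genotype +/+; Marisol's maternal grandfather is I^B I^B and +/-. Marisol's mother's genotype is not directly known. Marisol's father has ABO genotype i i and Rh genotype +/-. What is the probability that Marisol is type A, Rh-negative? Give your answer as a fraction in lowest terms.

1/32

Marisol's mother's ABO genotype from I^A i × I^B I^B: 1/2 I^A I^B, 1/2 I^B i.
Crossing each possibility with the father i i and summing P(type A): 1/2·1/2 + 1/2·0 = 1/4.
Similarly for Rh via the mother's Rh distribution: P(Rh-) = 1/8.
Independent loci: 1/4 × 1/8 = 1/32.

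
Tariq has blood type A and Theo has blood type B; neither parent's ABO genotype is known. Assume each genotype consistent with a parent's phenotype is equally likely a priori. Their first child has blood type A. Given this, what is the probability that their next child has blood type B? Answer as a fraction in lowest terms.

Possible genotypes: Tariq ∈ {AA, AO}; Theo ∈ {BB, BO}.
Weight each parental genotype pair by prior × P(type-A child):
  AA × BO: posterior weight 2/3; P(next child type B) = 0.
  AO × BO: posterior weight 1/3; P(next child type B) = 1/4.
Weighted sum = 1/12.

1/12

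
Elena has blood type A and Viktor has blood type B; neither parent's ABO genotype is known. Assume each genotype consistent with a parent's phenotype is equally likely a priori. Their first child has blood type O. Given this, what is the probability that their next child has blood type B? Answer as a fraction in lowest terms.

Possible genotypes: Elena ∈ {AA, AO}; Viktor ∈ {BB, BO}.
Weight each parental genotype pair by prior × P(type-O child):
  AO × BO: posterior weight 1; P(next child type B) = 1/4.
Weighted sum = 1/4.

1/4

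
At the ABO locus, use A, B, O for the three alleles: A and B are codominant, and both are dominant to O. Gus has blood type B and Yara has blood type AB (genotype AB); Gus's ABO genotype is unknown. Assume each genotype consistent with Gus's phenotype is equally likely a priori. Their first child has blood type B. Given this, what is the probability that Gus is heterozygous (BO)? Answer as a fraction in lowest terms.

1/2

Possible genotypes: Gus ∈ {BB, BO}; Yara ∈ {AB}.
Weight each parental genotype pair by prior × P(type-B child):
  BB × AB: posterior weight 1/2.
  BO × AB: posterior weight 1/2.
Sum the posterior weight over pairs where Gus is BO: 1/2.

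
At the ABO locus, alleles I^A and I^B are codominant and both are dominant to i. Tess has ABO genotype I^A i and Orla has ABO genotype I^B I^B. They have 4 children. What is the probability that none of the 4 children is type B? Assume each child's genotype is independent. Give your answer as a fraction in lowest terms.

ABO cross I^A i × I^B I^B → 1/2 B, 1/2 AB.
So P(type B) = 1/2 per child.
P(not type B) = 1/2 for one child; (1/2)^4 = 1/16.

1/16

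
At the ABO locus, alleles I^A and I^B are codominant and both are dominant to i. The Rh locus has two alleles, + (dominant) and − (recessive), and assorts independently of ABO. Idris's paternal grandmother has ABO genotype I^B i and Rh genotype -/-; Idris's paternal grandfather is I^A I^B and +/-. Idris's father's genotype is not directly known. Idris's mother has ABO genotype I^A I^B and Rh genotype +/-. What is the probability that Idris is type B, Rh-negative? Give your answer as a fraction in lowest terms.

Idris's father's ABO genotype from I^B i × I^A I^B: 1/4 I^A I^B, 1/4 I^A i, 1/4 I^B I^B, 1/4 I^B i.
Crossing each possibility with the mother I^A I^B and summing P(type B): 1/4·1/4 + 1/4·1/4 + 1/4·1/2 + 1/4·1/2 = 3/8.
Similarly for Rh via the father's Rh distribution: P(Rh-) = 3/8.
Independent loci: 3/8 × 3/8 = 9/64.

9/64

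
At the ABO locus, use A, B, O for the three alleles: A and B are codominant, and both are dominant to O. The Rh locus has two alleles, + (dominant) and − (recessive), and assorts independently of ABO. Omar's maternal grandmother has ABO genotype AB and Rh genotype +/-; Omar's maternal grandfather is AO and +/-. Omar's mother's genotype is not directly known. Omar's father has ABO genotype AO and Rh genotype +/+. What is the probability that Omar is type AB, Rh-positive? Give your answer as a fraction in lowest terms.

1/8

Omar's mother's ABO genotype from AB × AO: 1/4 AA, 1/4 AB, 1/4 AO, 1/4 BO.
Crossing each possibility with the father AO and summing P(type AB): 1/4·0 + 1/4·1/4 + 1/4·0 + 1/4·1/4 = 1/8.
Similarly for Rh via the mother's Rh distribution: P(Rh+) = 1.
Independent loci: 1/8 × 1 = 1/8.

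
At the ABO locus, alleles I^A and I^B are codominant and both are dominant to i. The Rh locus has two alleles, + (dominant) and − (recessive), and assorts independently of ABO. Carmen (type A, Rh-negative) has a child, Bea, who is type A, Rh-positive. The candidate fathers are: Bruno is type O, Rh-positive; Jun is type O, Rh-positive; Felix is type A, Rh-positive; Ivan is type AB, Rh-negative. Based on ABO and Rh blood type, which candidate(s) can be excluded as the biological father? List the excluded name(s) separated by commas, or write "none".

A candidate is excluded only if no genotype consistent with his phenotype could produce a type A, Rh-positive child with a type A, Rh-negative mother.
Ivan (type AB, Rh-): no genotype consistent with that phenotype can produce a type-A Rh+ child with a type-A mother.

Ivan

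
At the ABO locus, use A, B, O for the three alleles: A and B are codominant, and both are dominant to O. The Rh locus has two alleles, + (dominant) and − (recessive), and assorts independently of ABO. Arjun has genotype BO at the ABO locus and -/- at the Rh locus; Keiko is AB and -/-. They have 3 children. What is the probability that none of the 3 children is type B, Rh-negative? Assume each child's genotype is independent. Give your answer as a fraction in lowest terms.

1/8

ABO cross BO × AB → 1/4 A, 1/2 B, 1/4 AB.
Rh cross -/- × -/- → 1 Rh-; so P(type B, Rh-negative) = 1/2 × 1 = 1/2 per child.
P(not type B, Rh-negative) = 1/2 for one child; (1/2)^3 = 1/8.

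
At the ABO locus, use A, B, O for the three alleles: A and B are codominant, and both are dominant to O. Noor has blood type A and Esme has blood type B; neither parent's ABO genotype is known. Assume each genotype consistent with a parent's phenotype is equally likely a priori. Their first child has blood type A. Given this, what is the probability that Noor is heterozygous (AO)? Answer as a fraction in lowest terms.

1/3

Possible genotypes: Noor ∈ {AA, AO}; Esme ∈ {BB, BO}.
Weight each parental genotype pair by prior × P(type-A child):
  AA × BO: posterior weight 2/3.
  AO × BO: posterior weight 1/3.
Sum the posterior weight over pairs where Noor is AO: 1/3.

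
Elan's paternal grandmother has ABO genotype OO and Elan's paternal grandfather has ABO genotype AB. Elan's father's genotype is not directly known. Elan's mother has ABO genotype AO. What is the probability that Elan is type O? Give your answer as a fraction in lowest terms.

1/4

Elan's father's ABO genotype from OO × AB: 1/2 AO, 1/2 BO.
Crossing each possibility with the mother AO and summing P(type O): 1/2·1/4 + 1/2·1/4 = 1/4.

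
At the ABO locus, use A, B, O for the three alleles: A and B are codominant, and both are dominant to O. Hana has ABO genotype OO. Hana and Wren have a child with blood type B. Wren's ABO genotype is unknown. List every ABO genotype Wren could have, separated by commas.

AB, BB, BO

For each candidate genotype of Wren, check whether crossing it with OO can produce every observed child phenotype.
  AA → possible child types {A} ✗
  AB → possible child types {A, B} ✓
  AO → possible child types {O, A} ✗
  BB → possible child types {B} ✓
  BO → possible child types {O, B} ✓
  OO → possible child types {O} ✗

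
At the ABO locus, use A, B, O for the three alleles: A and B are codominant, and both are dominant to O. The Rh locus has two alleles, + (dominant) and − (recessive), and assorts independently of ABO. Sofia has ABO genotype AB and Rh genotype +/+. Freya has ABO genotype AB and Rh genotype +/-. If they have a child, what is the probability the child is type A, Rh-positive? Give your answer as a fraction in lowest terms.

1/4

ABO cross AB × AB → offspring phenotypes: 1/4 A, 1/4 B, 1/2 AB.
Rh cross +/+ × +/- → 1 Rh+.
Independent loci: P(type A, Rh-positive) = 1/4 × 1 = 1/4.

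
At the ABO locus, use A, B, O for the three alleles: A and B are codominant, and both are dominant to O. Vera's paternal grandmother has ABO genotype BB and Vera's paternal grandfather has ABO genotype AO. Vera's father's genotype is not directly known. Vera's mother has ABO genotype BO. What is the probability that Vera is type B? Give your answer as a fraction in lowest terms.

5/8

Vera's father's ABO genotype from BB × AO: 1/2 AB, 1/2 BO.
Crossing each possibility with the mother BO and summing P(type B): 1/2·1/2 + 1/2·3/4 = 5/8.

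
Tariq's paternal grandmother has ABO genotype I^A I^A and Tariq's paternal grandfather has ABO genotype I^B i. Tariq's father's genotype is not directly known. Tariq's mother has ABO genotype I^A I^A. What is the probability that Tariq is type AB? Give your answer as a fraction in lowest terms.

1/4

Tariq's father's ABO genotype from I^A I^A × I^B i: 1/2 I^A I^B, 1/2 I^A i.
Crossing each possibility with the mother I^A I^A and summing P(type AB): 1/2·1/2 + 1/2·0 = 1/4.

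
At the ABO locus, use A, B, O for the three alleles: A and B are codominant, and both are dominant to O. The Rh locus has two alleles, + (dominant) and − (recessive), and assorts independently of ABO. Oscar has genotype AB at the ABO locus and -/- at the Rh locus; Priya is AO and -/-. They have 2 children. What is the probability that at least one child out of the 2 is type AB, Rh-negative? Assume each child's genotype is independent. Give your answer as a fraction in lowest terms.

ABO cross AB × AO → 1/2 A, 1/4 B, 1/4 AB.
Rh cross -/- × -/- → 1 Rh-; so P(type AB, Rh-negative) = 1/4 × 1 = 1/4 per child.
P(none) = (3/4)^2 = 9/16; P(at least one) = 1 − 9/16 = 7/16.

7/16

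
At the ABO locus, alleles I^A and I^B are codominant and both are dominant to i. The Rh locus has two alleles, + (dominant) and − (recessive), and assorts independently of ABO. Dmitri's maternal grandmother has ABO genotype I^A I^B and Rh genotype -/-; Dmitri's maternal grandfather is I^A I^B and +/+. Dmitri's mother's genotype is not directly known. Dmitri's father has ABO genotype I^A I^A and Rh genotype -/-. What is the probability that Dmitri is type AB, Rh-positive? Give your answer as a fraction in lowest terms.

Dmitri's mother's ABO genotype from I^A I^B × I^A I^B: 1/4 I^A I^A, 1/2 I^A I^B, 1/4 I^B I^B.
Crossing each possibility with the father I^A I^A and summing P(type AB): 1/4·0 + 1/2·1/2 + 1/4·1 = 1/2.
Similarly for Rh via the mother's Rh distribution: P(Rh+) = 1/2.
Independent loci: 1/2 × 1/2 = 1/4.

1/4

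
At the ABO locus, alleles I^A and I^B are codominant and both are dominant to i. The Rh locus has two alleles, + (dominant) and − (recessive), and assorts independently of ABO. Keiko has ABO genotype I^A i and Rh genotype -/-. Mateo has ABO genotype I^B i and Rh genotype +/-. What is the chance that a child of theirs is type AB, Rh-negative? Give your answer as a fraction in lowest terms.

1/8

ABO cross I^A i × I^B i → offspring phenotypes: 1/4 O, 1/4 A, 1/4 B, 1/4 AB.
Rh cross -/- × +/- → 1/2 Rh+, 1/2 Rh-.
Independent loci: P(type AB, Rh-negative) = 1/4 × 1/2 = 1/8.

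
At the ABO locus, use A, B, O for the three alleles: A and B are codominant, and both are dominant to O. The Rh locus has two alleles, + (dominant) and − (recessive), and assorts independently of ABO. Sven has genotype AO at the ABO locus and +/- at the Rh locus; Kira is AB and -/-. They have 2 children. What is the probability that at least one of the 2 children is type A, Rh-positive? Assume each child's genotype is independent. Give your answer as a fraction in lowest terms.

ABO cross AO × AB → 1/2 A, 1/4 B, 1/4 AB.
Rh cross +/- × -/- → 1/2 Rh+, 1/2 Rh-; so P(type A, Rh-positive) = 1/2 × 1/2 = 1/4 per child.
P(none) = (3/4)^2 = 9/16; P(at least one) = 1 − 9/16 = 7/16.

7/16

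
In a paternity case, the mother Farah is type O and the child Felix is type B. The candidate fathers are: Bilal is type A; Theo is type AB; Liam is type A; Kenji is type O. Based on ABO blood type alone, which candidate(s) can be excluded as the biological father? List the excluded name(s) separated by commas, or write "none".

Bilal, Liam, Kenji

A candidate is excluded only if no genotype consistent with his phenotype could produce a type B child with a type O mother.
Bilal (type A): no genotype consistent with that phenotype can produce a type-B child with a type-O mother.
Liam (type A): no genotype consistent with that phenotype can produce a type-B child with a type-O mother.
Kenji (type O): no genotype consistent with that phenotype can produce a type-B child with a type-O mother.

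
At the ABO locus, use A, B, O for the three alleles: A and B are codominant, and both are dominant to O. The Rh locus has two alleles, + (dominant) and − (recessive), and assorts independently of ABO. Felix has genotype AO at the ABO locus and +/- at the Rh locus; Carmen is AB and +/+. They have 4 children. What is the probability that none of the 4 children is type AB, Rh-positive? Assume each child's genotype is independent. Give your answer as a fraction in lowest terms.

ABO cross AO × AB → 1/2 A, 1/4 B, 1/4 AB.
Rh cross +/- × +/+ → 1 Rh+; so P(type AB, Rh-positive) = 1/4 × 1 = 1/4 per child.
P(not type AB, Rh-positive) = 3/4 for one child; (3/4)^4 = 81/256.

81/256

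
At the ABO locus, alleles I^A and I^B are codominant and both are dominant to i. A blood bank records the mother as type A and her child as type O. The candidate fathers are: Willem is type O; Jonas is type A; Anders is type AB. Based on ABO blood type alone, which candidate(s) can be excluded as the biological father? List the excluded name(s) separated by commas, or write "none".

Anders

A candidate is excluded only if no genotype consistent with his phenotype could produce a type O child with a type A mother.
Anders (type AB): no genotype consistent with that phenotype can produce a type-O child with a type-A mother.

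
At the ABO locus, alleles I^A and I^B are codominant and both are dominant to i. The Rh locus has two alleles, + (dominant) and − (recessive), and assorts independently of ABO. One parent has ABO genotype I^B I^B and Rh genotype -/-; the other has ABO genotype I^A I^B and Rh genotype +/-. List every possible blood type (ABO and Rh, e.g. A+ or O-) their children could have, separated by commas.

B+, B-, AB+, AB-

Gametes from I^B I^B × I^A I^B give offspring ABO genotypes I^A I^B, I^B I^B, i.e. phenotypes B, AB.
Rh cross -/- × +/- → phenotypes Rh+, Rh-.
Combining independently: B+, B-, AB+, AB-.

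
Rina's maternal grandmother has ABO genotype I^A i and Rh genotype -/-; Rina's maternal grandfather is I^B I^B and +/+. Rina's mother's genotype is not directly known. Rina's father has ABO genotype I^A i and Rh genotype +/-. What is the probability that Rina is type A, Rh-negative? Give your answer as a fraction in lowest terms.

Rina's mother's ABO genotype from I^A i × I^B I^B: 1/2 I^A I^B, 1/2 I^B i.
Crossing each possibility with the father I^A i and summing P(type A): 1/2·1/2 + 1/2·1/4 = 3/8.
Similarly for Rh via the mother's Rh distribution: P(Rh-) = 1/4.
Independent loci: 3/8 × 1/4 = 3/32.

3/32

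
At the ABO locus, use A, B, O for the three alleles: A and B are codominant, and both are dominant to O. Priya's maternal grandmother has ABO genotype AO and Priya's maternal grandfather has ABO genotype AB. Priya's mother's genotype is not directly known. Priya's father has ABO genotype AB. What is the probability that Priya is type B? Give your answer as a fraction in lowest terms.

Priya's mother's ABO genotype from AO × AB: 1/4 AA, 1/4 AB, 1/4 AO, 1/4 BO.
Crossing each possibility with the father AB and summing P(type B): 1/4·0 + 1/4·1/4 + 1/4·1/4 + 1/4·1/2 = 1/4.

1/4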